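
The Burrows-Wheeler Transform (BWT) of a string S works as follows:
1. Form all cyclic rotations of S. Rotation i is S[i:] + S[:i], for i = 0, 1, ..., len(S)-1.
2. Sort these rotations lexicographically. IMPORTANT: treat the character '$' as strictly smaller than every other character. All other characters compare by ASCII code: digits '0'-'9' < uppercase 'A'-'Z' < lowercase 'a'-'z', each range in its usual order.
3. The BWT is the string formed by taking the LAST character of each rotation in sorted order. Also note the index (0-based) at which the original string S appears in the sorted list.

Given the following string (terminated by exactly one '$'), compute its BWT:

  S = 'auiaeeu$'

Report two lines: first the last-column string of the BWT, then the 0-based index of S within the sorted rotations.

All 8 rotations (rotation i = S[i:]+S[:i]):
  rot[0] = auiaeeu$
  rot[1] = uiaeeu$a
  rot[2] = iaeeu$au
  rot[3] = aeeu$aui
  rot[4] = eeu$auia
  rot[5] = eu$auiae
  rot[6] = u$auiaee
  rot[7] = $auiaeeu
Sorted (with $ < everything):
  sorted[0] = $auiaeeu  (last char: 'u')
  sorted[1] = aeeu$aui  (last char: 'i')
  sorted[2] = auiaeeu$  (last char: '$')
  sorted[3] = eeu$auia  (last char: 'a')
  sorted[4] = eu$auiae  (last char: 'e')
  sorted[5] = iaeeu$au  (last char: 'u')
  sorted[6] = u$auiaee  (last char: 'e')
  sorted[7] = uiaeeu$a  (last char: 'a')
Last column: ui$aeuea
Original string S is at sorted index 2

Answer: ui$aeuea
2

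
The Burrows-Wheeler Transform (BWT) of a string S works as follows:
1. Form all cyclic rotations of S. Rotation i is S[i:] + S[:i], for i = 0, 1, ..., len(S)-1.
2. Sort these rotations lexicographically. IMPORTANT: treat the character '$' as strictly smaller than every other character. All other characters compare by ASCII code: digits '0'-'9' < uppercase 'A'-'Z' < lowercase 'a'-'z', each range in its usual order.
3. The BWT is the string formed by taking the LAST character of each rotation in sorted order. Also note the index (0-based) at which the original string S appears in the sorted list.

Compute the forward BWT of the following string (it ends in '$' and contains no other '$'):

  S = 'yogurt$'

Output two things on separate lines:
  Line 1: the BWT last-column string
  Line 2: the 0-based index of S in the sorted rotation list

Answer: toyurg$
6

Derivation:
All 7 rotations (rotation i = S[i:]+S[:i]):
  rot[0] = yogurt$
  rot[1] = ogurt$y
  rot[2] = gurt$yo
  rot[3] = urt$yog
  rot[4] = rt$yogu
  rot[5] = t$yogur
  rot[6] = $yogurt
Sorted (with $ < everything):
  sorted[0] = $yogurt  (last char: 't')
  sorted[1] = gurt$yo  (last char: 'o')
  sorted[2] = ogurt$y  (last char: 'y')
  sorted[3] = rt$yogu  (last char: 'u')
  sorted[4] = t$yogur  (last char: 'r')
  sorted[5] = urt$yog  (last char: 'g')
  sorted[6] = yogurt$  (last char: '$')
Last column: toyurg$
Original string S is at sorted index 6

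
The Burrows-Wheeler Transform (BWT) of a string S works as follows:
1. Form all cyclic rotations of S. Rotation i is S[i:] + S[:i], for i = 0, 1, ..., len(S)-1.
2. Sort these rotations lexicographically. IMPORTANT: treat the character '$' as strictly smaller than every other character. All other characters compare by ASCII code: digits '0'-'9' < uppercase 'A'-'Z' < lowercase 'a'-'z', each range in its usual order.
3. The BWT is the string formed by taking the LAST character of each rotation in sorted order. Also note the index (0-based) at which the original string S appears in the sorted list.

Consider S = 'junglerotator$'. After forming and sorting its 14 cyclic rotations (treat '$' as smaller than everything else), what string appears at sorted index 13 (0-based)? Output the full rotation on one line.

All 14 rotations (rotation i = S[i:]+S[:i]):
  rot[0] = junglerotator$
  rot[1] = unglerotator$j
  rot[2] = nglerotator$ju
  rot[3] = glerotator$jun
  rot[4] = lerotator$jung
  rot[5] = erotator$jungl
  rot[6] = rotator$jungle
  rot[7] = otator$jungler
  rot[8] = tator$junglero
  rot[9] = ator$junglerot
  rot[10] = tor$junglerota
  rot[11] = or$junglerotat
  rot[12] = r$junglerotato
  rot[13] = $junglerotator
Sorted (with $ < everything):
  sorted[0] = $junglerotator
  sorted[1] = ator$junglerot
  sorted[2] = erotator$jungl
  sorted[3] = glerotator$jun
  sorted[4] = junglerotator$
  sorted[5] = lerotator$jung
  sorted[6] = nglerotator$ju
  sorted[7] = or$junglerotat
  sorted[8] = otator$jungler
  sorted[9] = r$junglerotato
  sorted[10] = rotator$jungle
  sorted[11] = tator$junglero
  sorted[12] = tor$junglerota
  sorted[13] = unglerotator$j
sorted[13] = unglerotator$j

Answer: unglerotator$j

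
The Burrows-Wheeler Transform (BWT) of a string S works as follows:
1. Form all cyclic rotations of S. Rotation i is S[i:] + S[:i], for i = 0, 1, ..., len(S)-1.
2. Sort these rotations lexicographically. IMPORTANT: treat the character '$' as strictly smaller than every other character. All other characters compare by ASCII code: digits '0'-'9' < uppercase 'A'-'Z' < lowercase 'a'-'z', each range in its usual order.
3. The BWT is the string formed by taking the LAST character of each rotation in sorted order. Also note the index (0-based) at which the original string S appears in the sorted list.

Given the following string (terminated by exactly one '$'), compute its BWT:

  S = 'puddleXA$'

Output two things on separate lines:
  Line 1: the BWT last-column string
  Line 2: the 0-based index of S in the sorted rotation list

All 9 rotations (rotation i = S[i:]+S[:i]):
  rot[0] = puddleXA$
  rot[1] = uddleXA$p
  rot[2] = ddleXA$pu
  rot[3] = dleXA$pud
  rot[4] = leXA$pudd
  rot[5] = eXA$puddl
  rot[6] = XA$puddle
  rot[7] = A$puddleX
  rot[8] = $puddleXA
Sorted (with $ < everything):
  sorted[0] = $puddleXA  (last char: 'A')
  sorted[1] = A$puddleX  (last char: 'X')
  sorted[2] = XA$puddle  (last char: 'e')
  sorted[3] = ddleXA$pu  (last char: 'u')
  sorted[4] = dleXA$pud  (last char: 'd')
  sorted[5] = eXA$puddl  (last char: 'l')
  sorted[6] = leXA$pudd  (last char: 'd')
  sorted[7] = puddleXA$  (last char: '$')
  sorted[8] = uddleXA$p  (last char: 'p')
Last column: AXeudld$p
Original string S is at sorted index 7

Answer: AXeudld$p
7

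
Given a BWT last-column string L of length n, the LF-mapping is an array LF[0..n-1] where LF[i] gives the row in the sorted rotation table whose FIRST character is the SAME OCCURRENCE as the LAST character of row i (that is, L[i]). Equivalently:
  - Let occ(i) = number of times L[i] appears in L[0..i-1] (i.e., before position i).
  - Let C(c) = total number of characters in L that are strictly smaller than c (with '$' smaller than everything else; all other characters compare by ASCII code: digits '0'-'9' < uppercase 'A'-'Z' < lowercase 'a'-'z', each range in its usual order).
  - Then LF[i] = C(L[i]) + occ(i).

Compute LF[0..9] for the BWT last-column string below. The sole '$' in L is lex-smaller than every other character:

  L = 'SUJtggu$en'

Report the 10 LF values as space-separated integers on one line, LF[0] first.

Answer: 2 3 1 8 5 6 9 0 4 7

Derivation:
Char counts: '$':1, 'J':1, 'S':1, 'U':1, 'e':1, 'g':2, 'n':1, 't':1, 'u':1
C (first-col start): C('$')=0, C('J')=1, C('S')=2, C('U')=3, C('e')=4, C('g')=5, C('n')=7, C('t')=8, C('u')=9
L[0]='S': occ=0, LF[0]=C('S')+0=2+0=2
L[1]='U': occ=0, LF[1]=C('U')+0=3+0=3
L[2]='J': occ=0, LF[2]=C('J')+0=1+0=1
L[3]='t': occ=0, LF[3]=C('t')+0=8+0=8
L[4]='g': occ=0, LF[4]=C('g')+0=5+0=5
L[5]='g': occ=1, LF[5]=C('g')+1=5+1=6
L[6]='u': occ=0, LF[6]=C('u')+0=9+0=9
L[7]='$': occ=0, LF[7]=C('$')+0=0+0=0
L[8]='e': occ=0, LF[8]=C('e')+0=4+0=4
L[9]='n': occ=0, LF[9]=C('n')+0=7+0=7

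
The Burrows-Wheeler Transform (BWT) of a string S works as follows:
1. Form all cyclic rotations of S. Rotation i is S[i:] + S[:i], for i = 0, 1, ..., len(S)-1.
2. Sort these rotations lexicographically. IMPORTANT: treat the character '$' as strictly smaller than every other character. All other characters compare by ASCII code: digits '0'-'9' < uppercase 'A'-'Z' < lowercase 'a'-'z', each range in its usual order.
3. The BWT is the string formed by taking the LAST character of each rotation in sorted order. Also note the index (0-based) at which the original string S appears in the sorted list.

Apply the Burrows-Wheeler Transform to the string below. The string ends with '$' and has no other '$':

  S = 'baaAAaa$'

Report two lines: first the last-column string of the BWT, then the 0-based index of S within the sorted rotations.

All 8 rotations (rotation i = S[i:]+S[:i]):
  rot[0] = baaAAaa$
  rot[1] = aaAAaa$b
  rot[2] = aAAaa$ba
  rot[3] = AAaa$baa
  rot[4] = Aaa$baaA
  rot[5] = aa$baaAA
  rot[6] = a$baaAAa
  rot[7] = $baaAAaa
Sorted (with $ < everything):
  sorted[0] = $baaAAaa  (last char: 'a')
  sorted[1] = AAaa$baa  (last char: 'a')
  sorted[2] = Aaa$baaA  (last char: 'A')
  sorted[3] = a$baaAAa  (last char: 'a')
  sorted[4] = aAAaa$ba  (last char: 'a')
  sorted[5] = aa$baaAA  (last char: 'A')
  sorted[6] = aaAAaa$b  (last char: 'b')
  sorted[7] = baaAAaa$  (last char: '$')
Last column: aaAaaAb$
Original string S is at sorted index 7

Answer: aaAaaAb$
7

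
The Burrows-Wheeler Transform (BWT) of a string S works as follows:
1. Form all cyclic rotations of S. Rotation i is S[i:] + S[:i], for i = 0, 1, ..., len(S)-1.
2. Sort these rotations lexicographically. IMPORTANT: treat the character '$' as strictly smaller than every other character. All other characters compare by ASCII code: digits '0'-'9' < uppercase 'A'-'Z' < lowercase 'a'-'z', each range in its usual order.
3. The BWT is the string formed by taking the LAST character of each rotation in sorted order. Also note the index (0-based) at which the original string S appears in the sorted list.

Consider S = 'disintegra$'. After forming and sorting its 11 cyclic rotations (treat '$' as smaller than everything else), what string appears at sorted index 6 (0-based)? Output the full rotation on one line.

All 11 rotations (rotation i = S[i:]+S[:i]):
  rot[0] = disintegra$
  rot[1] = isintegra$d
  rot[2] = sintegra$di
  rot[3] = integra$dis
  rot[4] = ntegra$disi
  rot[5] = tegra$disin
  rot[6] = egra$disint
  rot[7] = gra$disinte
  rot[8] = ra$disinteg
  rot[9] = a$disintegr
  rot[10] = $disintegra
Sorted (with $ < everything):
  sorted[0] = $disintegra
  sorted[1] = a$disintegr
  sorted[2] = disintegra$
  sorted[3] = egra$disint
  sorted[4] = gra$disinte
  sorted[5] = integra$dis
  sorted[6] = isintegra$d
  sorted[7] = ntegra$disi
  sorted[8] = ra$disinteg
  sorted[9] = sintegra$di
  sorted[10] = tegra$disin
sorted[6] = isintegra$d

Answer: isintegra$d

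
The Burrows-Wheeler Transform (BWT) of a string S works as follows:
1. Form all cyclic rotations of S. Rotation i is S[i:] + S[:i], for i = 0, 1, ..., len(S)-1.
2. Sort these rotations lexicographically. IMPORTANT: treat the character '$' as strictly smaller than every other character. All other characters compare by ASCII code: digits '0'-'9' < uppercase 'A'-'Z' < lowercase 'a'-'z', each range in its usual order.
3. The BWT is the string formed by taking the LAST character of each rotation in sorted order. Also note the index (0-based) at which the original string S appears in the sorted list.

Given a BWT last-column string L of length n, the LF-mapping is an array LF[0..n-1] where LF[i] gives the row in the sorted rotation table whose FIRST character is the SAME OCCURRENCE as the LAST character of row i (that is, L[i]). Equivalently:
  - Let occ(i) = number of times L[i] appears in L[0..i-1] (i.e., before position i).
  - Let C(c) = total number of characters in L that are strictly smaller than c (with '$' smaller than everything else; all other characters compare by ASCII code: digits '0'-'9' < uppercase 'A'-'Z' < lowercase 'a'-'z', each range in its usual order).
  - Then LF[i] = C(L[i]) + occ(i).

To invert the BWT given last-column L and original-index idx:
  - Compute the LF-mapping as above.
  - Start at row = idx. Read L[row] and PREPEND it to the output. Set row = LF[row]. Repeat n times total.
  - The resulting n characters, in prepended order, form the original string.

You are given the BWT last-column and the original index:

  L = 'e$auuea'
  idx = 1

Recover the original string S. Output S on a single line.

LF mapping: 3 0 1 5 6 4 2
Walk LF starting at row 1, prepending L[row]:
  step 1: row=1, L[1]='$', prepend. Next row=LF[1]=0
  step 2: row=0, L[0]='e', prepend. Next row=LF[0]=3
  step 3: row=3, L[3]='u', prepend. Next row=LF[3]=5
  step 4: row=5, L[5]='e', prepend. Next row=LF[5]=4
  step 5: row=4, L[4]='u', prepend. Next row=LF[4]=6
  step 6: row=6, L[6]='a', prepend. Next row=LF[6]=2
  step 7: row=2, L[2]='a', prepend. Next row=LF[2]=1
Reversed output: aaueue$

Answer: aaueue$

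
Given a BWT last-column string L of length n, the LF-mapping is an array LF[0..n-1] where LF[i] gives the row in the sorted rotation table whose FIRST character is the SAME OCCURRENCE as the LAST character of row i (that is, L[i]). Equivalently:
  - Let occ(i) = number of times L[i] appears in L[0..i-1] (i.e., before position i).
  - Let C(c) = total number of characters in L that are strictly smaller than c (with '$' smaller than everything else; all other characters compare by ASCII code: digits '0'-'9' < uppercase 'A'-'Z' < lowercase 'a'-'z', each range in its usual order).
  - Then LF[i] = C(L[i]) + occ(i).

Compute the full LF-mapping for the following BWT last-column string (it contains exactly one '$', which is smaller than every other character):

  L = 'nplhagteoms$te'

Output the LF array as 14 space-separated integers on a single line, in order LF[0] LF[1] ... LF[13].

Answer: 8 10 6 5 1 4 12 2 9 7 11 0 13 3

Derivation:
Char counts: '$':1, 'a':1, 'e':2, 'g':1, 'h':1, 'l':1, 'm':1, 'n':1, 'o':1, 'p':1, 's':1, 't':2
C (first-col start): C('$')=0, C('a')=1, C('e')=2, C('g')=4, C('h')=5, C('l')=6, C('m')=7, C('n')=8, C('o')=9, C('p')=10, C('s')=11, C('t')=12
L[0]='n': occ=0, LF[0]=C('n')+0=8+0=8
L[1]='p': occ=0, LF[1]=C('p')+0=10+0=10
L[2]='l': occ=0, LF[2]=C('l')+0=6+0=6
L[3]='h': occ=0, LF[3]=C('h')+0=5+0=5
L[4]='a': occ=0, LF[4]=C('a')+0=1+0=1
L[5]='g': occ=0, LF[5]=C('g')+0=4+0=4
L[6]='t': occ=0, LF[6]=C('t')+0=12+0=12
L[7]='e': occ=0, LF[7]=C('e')+0=2+0=2
L[8]='o': occ=0, LF[8]=C('o')+0=9+0=9
L[9]='m': occ=0, LF[9]=C('m')+0=7+0=7
L[10]='s': occ=0, LF[10]=C('s')+0=11+0=11
L[11]='$': occ=0, LF[11]=C('$')+0=0+0=0
L[12]='t': occ=1, LF[12]=C('t')+1=12+1=13
L[13]='e': occ=1, LF[13]=C('e')+1=2+1=3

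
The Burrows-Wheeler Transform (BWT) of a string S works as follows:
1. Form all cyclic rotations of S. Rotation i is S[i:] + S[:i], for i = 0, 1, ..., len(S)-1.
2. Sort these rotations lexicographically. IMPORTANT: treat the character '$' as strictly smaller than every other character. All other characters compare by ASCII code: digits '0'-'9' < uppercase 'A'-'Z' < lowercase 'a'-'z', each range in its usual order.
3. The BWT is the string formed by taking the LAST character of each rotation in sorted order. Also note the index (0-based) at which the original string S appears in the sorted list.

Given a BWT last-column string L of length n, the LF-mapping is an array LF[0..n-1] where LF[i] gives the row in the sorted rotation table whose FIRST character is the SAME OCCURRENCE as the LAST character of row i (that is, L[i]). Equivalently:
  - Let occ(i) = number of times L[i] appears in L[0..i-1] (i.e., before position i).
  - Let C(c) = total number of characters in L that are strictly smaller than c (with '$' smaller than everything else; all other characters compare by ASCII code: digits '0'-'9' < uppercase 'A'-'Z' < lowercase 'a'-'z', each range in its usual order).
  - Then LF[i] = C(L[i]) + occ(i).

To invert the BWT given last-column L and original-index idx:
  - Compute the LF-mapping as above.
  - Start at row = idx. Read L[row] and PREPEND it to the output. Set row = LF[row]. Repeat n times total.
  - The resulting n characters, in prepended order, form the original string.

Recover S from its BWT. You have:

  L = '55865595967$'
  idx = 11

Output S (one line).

LF mapping: 1 2 9 6 3 4 10 5 11 7 8 0
Walk LF starting at row 11, prepending L[row]:
  step 1: row=11, L[11]='$', prepend. Next row=LF[11]=0
  step 2: row=0, L[0]='5', prepend. Next row=LF[0]=1
  step 3: row=1, L[1]='5', prepend. Next row=LF[1]=2
  step 4: row=2, L[2]='8', prepend. Next row=LF[2]=9
  step 5: row=9, L[9]='6', prepend. Next row=LF[9]=7
  step 6: row=7, L[7]='5', prepend. Next row=LF[7]=5
  step 7: row=5, L[5]='5', prepend. Next row=LF[5]=4
  step 8: row=4, L[4]='5', prepend. Next row=LF[4]=3
  step 9: row=3, L[3]='6', prepend. Next row=LF[3]=6
  step 10: row=6, L[6]='9', prepend. Next row=LF[6]=10
  step 11: row=10, L[10]='7', prepend. Next row=LF[10]=8
  step 12: row=8, L[8]='9', prepend. Next row=LF[8]=11
Reversed output: 97965556855$

Answer: 97965556855$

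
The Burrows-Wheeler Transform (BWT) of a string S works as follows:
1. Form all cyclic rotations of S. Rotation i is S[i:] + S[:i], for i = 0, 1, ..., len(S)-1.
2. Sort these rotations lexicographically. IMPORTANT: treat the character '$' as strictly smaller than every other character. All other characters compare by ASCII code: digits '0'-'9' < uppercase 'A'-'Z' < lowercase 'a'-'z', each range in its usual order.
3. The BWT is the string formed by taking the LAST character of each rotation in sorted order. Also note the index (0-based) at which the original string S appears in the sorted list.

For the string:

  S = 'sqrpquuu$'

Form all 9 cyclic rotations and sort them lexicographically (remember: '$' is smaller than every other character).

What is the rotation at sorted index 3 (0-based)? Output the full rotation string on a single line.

All 9 rotations (rotation i = S[i:]+S[:i]):
  rot[0] = sqrpquuu$
  rot[1] = qrpquuu$s
  rot[2] = rpquuu$sq
  rot[3] = pquuu$sqr
  rot[4] = quuu$sqrp
  rot[5] = uuu$sqrpq
  rot[6] = uu$sqrpqu
  rot[7] = u$sqrpquu
  rot[8] = $sqrpquuu
Sorted (with $ < everything):
  sorted[0] = $sqrpquuu
  sorted[1] = pquuu$sqr
  sorted[2] = qrpquuu$s
  sorted[3] = quuu$sqrp
  sorted[4] = rpquuu$sq
  sorted[5] = sqrpquuu$
  sorted[6] = u$sqrpquu
  sorted[7] = uu$sqrpqu
  sorted[8] = uuu$sqrpq
sorted[3] = quuu$sqrp

Answer: quuu$sqrp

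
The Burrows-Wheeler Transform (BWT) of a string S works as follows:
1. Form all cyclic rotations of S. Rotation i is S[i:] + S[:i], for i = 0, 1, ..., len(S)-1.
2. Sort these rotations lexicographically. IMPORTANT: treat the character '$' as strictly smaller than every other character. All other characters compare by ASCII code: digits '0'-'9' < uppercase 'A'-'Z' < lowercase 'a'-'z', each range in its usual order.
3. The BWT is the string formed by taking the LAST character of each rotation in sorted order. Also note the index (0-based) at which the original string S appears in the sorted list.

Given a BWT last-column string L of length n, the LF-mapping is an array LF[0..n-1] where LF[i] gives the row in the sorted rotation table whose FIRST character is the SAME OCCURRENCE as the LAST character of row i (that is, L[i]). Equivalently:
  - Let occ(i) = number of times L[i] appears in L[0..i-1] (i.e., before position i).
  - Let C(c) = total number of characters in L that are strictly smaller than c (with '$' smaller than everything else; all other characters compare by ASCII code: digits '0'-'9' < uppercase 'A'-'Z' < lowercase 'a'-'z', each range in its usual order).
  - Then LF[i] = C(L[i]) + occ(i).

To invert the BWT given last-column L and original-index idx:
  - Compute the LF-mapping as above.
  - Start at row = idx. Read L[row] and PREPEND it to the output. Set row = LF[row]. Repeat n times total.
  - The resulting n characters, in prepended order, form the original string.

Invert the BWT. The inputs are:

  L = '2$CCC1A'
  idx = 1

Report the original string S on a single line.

Answer: 1CACC2$

Derivation:
LF mapping: 2 0 4 5 6 1 3
Walk LF starting at row 1, prepending L[row]:
  step 1: row=1, L[1]='$', prepend. Next row=LF[1]=0
  step 2: row=0, L[0]='2', prepend. Next row=LF[0]=2
  step 3: row=2, L[2]='C', prepend. Next row=LF[2]=4
  step 4: row=4, L[4]='C', prepend. Next row=LF[4]=6
  step 5: row=6, L[6]='A', prepend. Next row=LF[6]=3
  step 6: row=3, L[3]='C', prepend. Next row=LF[3]=5
  step 7: row=5, L[5]='1', prepend. Next row=LF[5]=1
Reversed output: 1CACC2$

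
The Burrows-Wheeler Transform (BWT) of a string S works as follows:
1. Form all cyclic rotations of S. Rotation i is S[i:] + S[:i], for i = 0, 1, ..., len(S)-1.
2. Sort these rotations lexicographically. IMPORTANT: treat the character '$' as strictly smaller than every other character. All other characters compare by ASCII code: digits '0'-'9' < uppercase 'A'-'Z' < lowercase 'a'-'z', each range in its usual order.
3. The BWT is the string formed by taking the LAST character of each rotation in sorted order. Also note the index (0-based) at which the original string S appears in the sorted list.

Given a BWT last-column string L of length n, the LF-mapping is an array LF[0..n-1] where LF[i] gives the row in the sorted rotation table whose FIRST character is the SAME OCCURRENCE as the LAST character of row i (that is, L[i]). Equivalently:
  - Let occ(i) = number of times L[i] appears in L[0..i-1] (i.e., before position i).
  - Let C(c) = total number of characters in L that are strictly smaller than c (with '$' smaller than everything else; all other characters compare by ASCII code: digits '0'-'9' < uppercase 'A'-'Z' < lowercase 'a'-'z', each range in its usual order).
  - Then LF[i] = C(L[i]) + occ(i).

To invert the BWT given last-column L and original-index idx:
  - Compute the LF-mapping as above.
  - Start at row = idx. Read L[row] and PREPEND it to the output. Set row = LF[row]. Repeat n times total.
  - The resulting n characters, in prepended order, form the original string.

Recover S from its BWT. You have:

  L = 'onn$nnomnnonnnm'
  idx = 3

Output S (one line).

Answer: nmnnnnonnnmono$

Derivation:
LF mapping: 12 3 4 0 5 6 13 1 7 8 14 9 10 11 2
Walk LF starting at row 3, prepending L[row]:
  step 1: row=3, L[3]='$', prepend. Next row=LF[3]=0
  step 2: row=0, L[0]='o', prepend. Next row=LF[0]=12
  step 3: row=12, L[12]='n', prepend. Next row=LF[12]=10
  step 4: row=10, L[10]='o', prepend. Next row=LF[10]=14
  step 5: row=14, L[14]='m', prepend. Next row=LF[14]=2
  step 6: row=2, L[2]='n', prepend. Next row=LF[2]=4
  step 7: row=4, L[4]='n', prepend. Next row=LF[4]=5
  step 8: row=5, L[5]='n', prepend. Next row=LF[5]=6
  step 9: row=6, L[6]='o', prepend. Next row=LF[6]=13
  step 10: row=13, L[13]='n', prepend. Next row=LF[13]=11
  step 11: row=11, L[11]='n', prepend. Next row=LF[11]=9
  step 12: row=9, L[9]='n', prepend. Next row=LF[9]=8
  step 13: row=8, L[8]='n', prepend. Next row=LF[8]=7
  step 14: row=7, L[7]='m', prepend. Next row=LF[7]=1
  step 15: row=1, L[1]='n', prepend. Next row=LF[1]=3
Reversed output: nmnnnnonnnmono$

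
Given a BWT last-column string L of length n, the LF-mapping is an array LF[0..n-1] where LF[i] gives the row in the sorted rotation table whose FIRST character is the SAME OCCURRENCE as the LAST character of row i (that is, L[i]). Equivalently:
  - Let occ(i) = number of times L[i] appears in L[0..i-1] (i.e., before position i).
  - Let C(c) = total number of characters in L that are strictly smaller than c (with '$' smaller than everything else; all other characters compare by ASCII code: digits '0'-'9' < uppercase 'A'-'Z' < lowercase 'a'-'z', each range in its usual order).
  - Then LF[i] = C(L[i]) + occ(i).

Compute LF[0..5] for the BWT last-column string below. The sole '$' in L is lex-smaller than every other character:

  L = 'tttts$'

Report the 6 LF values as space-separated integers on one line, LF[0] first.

Answer: 2 3 4 5 1 0

Derivation:
Char counts: '$':1, 's':1, 't':4
C (first-col start): C('$')=0, C('s')=1, C('t')=2
L[0]='t': occ=0, LF[0]=C('t')+0=2+0=2
L[1]='t': occ=1, LF[1]=C('t')+1=2+1=3
L[2]='t': occ=2, LF[2]=C('t')+2=2+2=4
L[3]='t': occ=3, LF[3]=C('t')+3=2+3=5
L[4]='s': occ=0, LF[4]=C('s')+0=1+0=1
L[5]='$': occ=0, LF[5]=C('$')+0=0+0=0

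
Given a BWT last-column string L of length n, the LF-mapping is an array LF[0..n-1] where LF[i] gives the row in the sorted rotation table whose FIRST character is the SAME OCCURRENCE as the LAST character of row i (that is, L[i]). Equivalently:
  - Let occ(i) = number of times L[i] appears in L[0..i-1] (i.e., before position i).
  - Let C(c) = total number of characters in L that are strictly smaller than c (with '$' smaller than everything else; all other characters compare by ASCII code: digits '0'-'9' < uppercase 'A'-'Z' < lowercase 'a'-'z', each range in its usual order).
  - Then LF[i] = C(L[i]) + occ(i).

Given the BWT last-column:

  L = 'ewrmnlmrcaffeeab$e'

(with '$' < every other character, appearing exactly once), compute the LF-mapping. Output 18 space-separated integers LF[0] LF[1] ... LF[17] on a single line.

Char counts: '$':1, 'a':2, 'b':1, 'c':1, 'e':4, 'f':2, 'l':1, 'm':2, 'n':1, 'r':2, 'w':1
C (first-col start): C('$')=0, C('a')=1, C('b')=3, C('c')=4, C('e')=5, C('f')=9, C('l')=11, C('m')=12, C('n')=14, C('r')=15, C('w')=17
L[0]='e': occ=0, LF[0]=C('e')+0=5+0=5
L[1]='w': occ=0, LF[1]=C('w')+0=17+0=17
L[2]='r': occ=0, LF[2]=C('r')+0=15+0=15
L[3]='m': occ=0, LF[3]=C('m')+0=12+0=12
L[4]='n': occ=0, LF[4]=C('n')+0=14+0=14
L[5]='l': occ=0, LF[5]=C('l')+0=11+0=11
L[6]='m': occ=1, LF[6]=C('m')+1=12+1=13
L[7]='r': occ=1, LF[7]=C('r')+1=15+1=16
L[8]='c': occ=0, LF[8]=C('c')+0=4+0=4
L[9]='a': occ=0, LF[9]=C('a')+0=1+0=1
L[10]='f': occ=0, LF[10]=C('f')+0=9+0=9
L[11]='f': occ=1, LF[11]=C('f')+1=9+1=10
L[12]='e': occ=1, LF[12]=C('e')+1=5+1=6
L[13]='e': occ=2, LF[13]=C('e')+2=5+2=7
L[14]='a': occ=1, LF[14]=C('a')+1=1+1=2
L[15]='b': occ=0, LF[15]=C('b')+0=3+0=3
L[16]='$': occ=0, LF[16]=C('$')+0=0+0=0
L[17]='e': occ=3, LF[17]=C('e')+3=5+3=8

Answer: 5 17 15 12 14 11 13 16 4 1 9 10 6 7 2 3 0 8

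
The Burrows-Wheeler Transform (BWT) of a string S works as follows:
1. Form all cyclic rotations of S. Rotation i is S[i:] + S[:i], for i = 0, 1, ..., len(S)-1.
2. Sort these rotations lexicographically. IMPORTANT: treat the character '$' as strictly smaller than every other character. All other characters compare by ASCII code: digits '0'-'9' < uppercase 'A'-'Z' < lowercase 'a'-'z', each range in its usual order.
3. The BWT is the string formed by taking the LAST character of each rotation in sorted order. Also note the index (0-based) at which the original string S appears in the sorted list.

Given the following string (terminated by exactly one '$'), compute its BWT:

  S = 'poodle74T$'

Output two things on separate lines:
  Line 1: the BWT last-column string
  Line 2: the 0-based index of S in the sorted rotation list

Answer: T7e4oldop$
9

Derivation:
All 10 rotations (rotation i = S[i:]+S[:i]):
  rot[0] = poodle74T$
  rot[1] = oodle74T$p
  rot[2] = odle74T$po
  rot[3] = dle74T$poo
  rot[4] = le74T$pood
  rot[5] = e74T$poodl
  rot[6] = 74T$poodle
  rot[7] = 4T$poodle7
  rot[8] = T$poodle74
  rot[9] = $poodle74T
Sorted (with $ < everything):
  sorted[0] = $poodle74T  (last char: 'T')
  sorted[1] = 4T$poodle7  (last char: '7')
  sorted[2] = 74T$poodle  (last char: 'e')
  sorted[3] = T$poodle74  (last char: '4')
  sorted[4] = dle74T$poo  (last char: 'o')
  sorted[5] = e74T$poodl  (last char: 'l')
  sorted[6] = le74T$pood  (last char: 'd')
  sorted[7] = odle74T$po  (last char: 'o')
  sorted[8] = oodle74T$p  (last char: 'p')
  sorted[9] = poodle74T$  (last char: '$')
Last column: T7e4oldop$
Original string S is at sorted index 9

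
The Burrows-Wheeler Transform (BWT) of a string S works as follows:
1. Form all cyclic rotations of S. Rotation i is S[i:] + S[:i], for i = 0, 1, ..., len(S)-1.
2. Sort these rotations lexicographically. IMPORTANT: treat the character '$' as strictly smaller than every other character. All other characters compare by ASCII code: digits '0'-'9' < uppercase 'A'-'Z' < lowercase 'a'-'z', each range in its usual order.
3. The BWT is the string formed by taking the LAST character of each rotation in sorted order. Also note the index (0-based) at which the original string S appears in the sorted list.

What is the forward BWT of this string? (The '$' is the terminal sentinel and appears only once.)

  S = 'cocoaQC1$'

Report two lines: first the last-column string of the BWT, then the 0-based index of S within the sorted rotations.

Answer: 1CQaoo$cc
6

Derivation:
All 9 rotations (rotation i = S[i:]+S[:i]):
  rot[0] = cocoaQC1$
  rot[1] = ocoaQC1$c
  rot[2] = coaQC1$co
  rot[3] = oaQC1$coc
  rot[4] = aQC1$coco
  rot[5] = QC1$cocoa
  rot[6] = C1$cocoaQ
  rot[7] = 1$cocoaQC
  rot[8] = $cocoaQC1
Sorted (with $ < everything):
  sorted[0] = $cocoaQC1  (last char: '1')
  sorted[1] = 1$cocoaQC  (last char: 'C')
  sorted[2] = C1$cocoaQ  (last char: 'Q')
  sorted[3] = QC1$cocoa  (last char: 'a')
  sorted[4] = aQC1$coco  (last char: 'o')
  sorted[5] = coaQC1$co  (last char: 'o')
  sorted[6] = cocoaQC1$  (last char: '$')
  sorted[7] = oaQC1$coc  (last char: 'c')
  sorted[8] = ocoaQC1$c  (last char: 'c')
Last column: 1CQaoo$cc
Original string S is at sorted index 6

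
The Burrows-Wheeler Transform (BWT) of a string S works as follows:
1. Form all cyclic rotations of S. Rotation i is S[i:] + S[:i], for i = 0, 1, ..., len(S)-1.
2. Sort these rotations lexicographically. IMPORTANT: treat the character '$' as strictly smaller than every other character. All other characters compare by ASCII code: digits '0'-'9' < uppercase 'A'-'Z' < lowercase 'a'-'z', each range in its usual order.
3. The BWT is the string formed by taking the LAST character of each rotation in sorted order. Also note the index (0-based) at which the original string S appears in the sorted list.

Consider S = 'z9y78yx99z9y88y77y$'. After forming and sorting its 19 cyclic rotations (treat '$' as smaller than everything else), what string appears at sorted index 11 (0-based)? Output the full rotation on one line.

All 19 rotations (rotation i = S[i:]+S[:i]):
  rot[0] = z9y78yx99z9y88y77y$
  rot[1] = 9y78yx99z9y88y77y$z
  rot[2] = y78yx99z9y88y77y$z9
  rot[3] = 78yx99z9y88y77y$z9y
  rot[4] = 8yx99z9y88y77y$z9y7
  rot[5] = yx99z9y88y77y$z9y78
  rot[6] = x99z9y88y77y$z9y78y
  rot[7] = 99z9y88y77y$z9y78yx
  rot[8] = 9z9y88y77y$z9y78yx9
  rot[9] = z9y88y77y$z9y78yx99
  rot[10] = 9y88y77y$z9y78yx99z
  rot[11] = y88y77y$z9y78yx99z9
  rot[12] = 88y77y$z9y78yx99z9y
  rot[13] = 8y77y$z9y78yx99z9y8
  rot[14] = y77y$z9y78yx99z9y88
  rot[15] = 77y$z9y78yx99z9y88y
  rot[16] = 7y$z9y78yx99z9y88y7
  rot[17] = y$z9y78yx99z9y88y77
  rot[18] = $z9y78yx99z9y88y77y
Sorted (with $ < everything):
  sorted[0] = $z9y78yx99z9y88y77y
  sorted[1] = 77y$z9y78yx99z9y88y
  sorted[2] = 78yx99z9y88y77y$z9y
  sorted[3] = 7y$z9y78yx99z9y88y7
  sorted[4] = 88y77y$z9y78yx99z9y
  sorted[5] = 8y77y$z9y78yx99z9y8
  sorted[6] = 8yx99z9y88y77y$z9y7
  sorted[7] = 99z9y88y77y$z9y78yx
  sorted[8] = 9y78yx99z9y88y77y$z
  sorted[9] = 9y88y77y$z9y78yx99z
  sorted[10] = 9z9y88y77y$z9y78yx9
  sorted[11] = x99z9y88y77y$z9y78y
  sorted[12] = y$z9y78yx99z9y88y77
  sorted[13] = y77y$z9y78yx99z9y88
  sorted[14] = y78yx99z9y88y77y$z9
  sorted[15] = y88y77y$z9y78yx99z9
  sorted[16] = yx99z9y88y77y$z9y78
  sorted[17] = z9y78yx99z9y88y77y$
  sorted[18] = z9y88y77y$z9y78yx99
sorted[11] = x99z9y88y77y$z9y78y

Answer: x99z9y88y77y$z9y78y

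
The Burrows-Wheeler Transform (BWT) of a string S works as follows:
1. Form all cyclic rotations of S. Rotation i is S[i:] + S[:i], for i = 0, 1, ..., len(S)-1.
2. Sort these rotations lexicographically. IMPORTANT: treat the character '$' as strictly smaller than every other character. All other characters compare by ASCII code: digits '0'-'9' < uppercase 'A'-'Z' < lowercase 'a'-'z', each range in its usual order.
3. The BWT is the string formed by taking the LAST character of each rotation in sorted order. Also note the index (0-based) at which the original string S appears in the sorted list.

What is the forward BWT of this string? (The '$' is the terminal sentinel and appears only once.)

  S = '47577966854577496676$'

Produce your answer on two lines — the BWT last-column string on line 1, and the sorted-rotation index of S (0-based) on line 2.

Answer: 65$784779966746557647
2

Derivation:
All 21 rotations (rotation i = S[i:]+S[:i]):
  rot[0] = 47577966854577496676$
  rot[1] = 7577966854577496676$4
  rot[2] = 577966854577496676$47
  rot[3] = 77966854577496676$475
  rot[4] = 7966854577496676$4757
  rot[5] = 966854577496676$47577
  rot[6] = 66854577496676$475779
  rot[7] = 6854577496676$4757796
  rot[8] = 854577496676$47577966
  rot[9] = 54577496676$475779668
  rot[10] = 4577496676$4757796685
  rot[11] = 577496676$47577966854
  rot[12] = 77496676$475779668545
  rot[13] = 7496676$4757796685457
  rot[14] = 496676$47577966854577
  rot[15] = 96676$475779668545774
  rot[16] = 6676$4757796685457749
  rot[17] = 676$47577966854577496
  rot[18] = 76$475779668545774966
  rot[19] = 6$4757796685457749667
  rot[20] = $47577966854577496676
Sorted (with $ < everything):
  sorted[0] = $47577966854577496676  (last char: '6')
  sorted[1] = 4577496676$4757796685  (last char: '5')
  sorted[2] = 47577966854577496676$  (last char: '$')
  sorted[3] = 496676$47577966854577  (last char: '7')
  sorted[4] = 54577496676$475779668  (last char: '8')
  sorted[5] = 577496676$47577966854  (last char: '4')
  sorted[6] = 577966854577496676$47  (last char: '7')
  sorted[7] = 6$4757796685457749667  (last char: '7')
  sorted[8] = 6676$4757796685457749  (last char: '9')
  sorted[9] = 66854577496676$475779  (last char: '9')
  sorted[10] = 676$47577966854577496  (last char: '6')
  sorted[11] = 6854577496676$4757796  (last char: '6')
  sorted[12] = 7496676$4757796685457  (last char: '7')
  sorted[13] = 7577966854577496676$4  (last char: '4')
  sorted[14] = 76$475779668545774966  (last char: '6')
  sorted[15] = 77496676$475779668545  (last char: '5')
  sorted[16] = 77966854577496676$475  (last char: '5')
  sorted[17] = 7966854577496676$4757  (last char: '7')
  sorted[18] = 854577496676$47577966  (last char: '6')
  sorted[19] = 96676$475779668545774  (last char: '4')
  sorted[20] = 966854577496676$47577  (last char: '7')
Last column: 65$784779966746557647
Original string S is at sorted index 2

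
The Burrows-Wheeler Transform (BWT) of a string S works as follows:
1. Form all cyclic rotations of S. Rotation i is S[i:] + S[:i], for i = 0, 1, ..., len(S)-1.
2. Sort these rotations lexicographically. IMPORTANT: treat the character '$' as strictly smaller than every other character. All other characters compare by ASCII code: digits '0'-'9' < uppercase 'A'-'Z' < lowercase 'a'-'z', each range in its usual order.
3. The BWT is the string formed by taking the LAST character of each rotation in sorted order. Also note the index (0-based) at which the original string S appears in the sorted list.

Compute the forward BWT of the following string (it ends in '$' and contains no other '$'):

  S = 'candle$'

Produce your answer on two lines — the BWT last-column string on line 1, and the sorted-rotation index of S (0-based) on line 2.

All 7 rotations (rotation i = S[i:]+S[:i]):
  rot[0] = candle$
  rot[1] = andle$c
  rot[2] = ndle$ca
  rot[3] = dle$can
  rot[4] = le$cand
  rot[5] = e$candl
  rot[6] = $candle
Sorted (with $ < everything):
  sorted[0] = $candle  (last char: 'e')
  sorted[1] = andle$c  (last char: 'c')
  sorted[2] = candle$  (last char: '$')
  sorted[3] = dle$can  (last char: 'n')
  sorted[4] = e$candl  (last char: 'l')
  sorted[5] = le$cand  (last char: 'd')
  sorted[6] = ndle$ca  (last char: 'a')
Last column: ec$nlda
Original string S is at sorted index 2

Answer: ec$nlda
2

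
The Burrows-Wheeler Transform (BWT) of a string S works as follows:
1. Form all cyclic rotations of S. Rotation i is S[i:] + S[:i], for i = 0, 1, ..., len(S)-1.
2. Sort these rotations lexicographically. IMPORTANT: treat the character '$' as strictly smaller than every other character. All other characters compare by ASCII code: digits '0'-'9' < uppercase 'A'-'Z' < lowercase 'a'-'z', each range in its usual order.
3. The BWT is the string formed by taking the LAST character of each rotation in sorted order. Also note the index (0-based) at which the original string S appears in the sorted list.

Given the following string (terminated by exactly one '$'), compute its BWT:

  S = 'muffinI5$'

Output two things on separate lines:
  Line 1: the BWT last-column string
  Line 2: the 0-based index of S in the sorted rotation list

Answer: 5Inuff$im
6

Derivation:
All 9 rotations (rotation i = S[i:]+S[:i]):
  rot[0] = muffinI5$
  rot[1] = uffinI5$m
  rot[2] = ffinI5$mu
  rot[3] = finI5$muf
  rot[4] = inI5$muff
  rot[5] = nI5$muffi
  rot[6] = I5$muffin
  rot[7] = 5$muffinI
  rot[8] = $muffinI5
Sorted (with $ < everything):
  sorted[0] = $muffinI5  (last char: '5')
  sorted[1] = 5$muffinI  (last char: 'I')
  sorted[2] = I5$muffin  (last char: 'n')
  sorted[3] = ffinI5$mu  (last char: 'u')
  sorted[4] = finI5$muf  (last char: 'f')
  sorted[5] = inI5$muff  (last char: 'f')
  sorted[6] = muffinI5$  (last char: '$')
  sorted[7] = nI5$muffi  (last char: 'i')
  sorted[8] = uffinI5$m  (last char: 'm')
Last column: 5Inuff$im
Original string S is at sorted index 6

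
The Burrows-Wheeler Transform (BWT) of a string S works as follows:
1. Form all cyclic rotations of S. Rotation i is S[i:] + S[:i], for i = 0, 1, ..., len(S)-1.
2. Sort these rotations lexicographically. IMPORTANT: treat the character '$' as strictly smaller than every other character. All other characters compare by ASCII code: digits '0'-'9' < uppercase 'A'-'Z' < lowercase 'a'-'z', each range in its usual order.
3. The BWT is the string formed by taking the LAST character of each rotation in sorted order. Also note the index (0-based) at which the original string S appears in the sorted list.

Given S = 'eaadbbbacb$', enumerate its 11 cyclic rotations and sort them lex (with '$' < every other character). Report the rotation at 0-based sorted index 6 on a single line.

Answer: bbacb$eaadb

Derivation:
All 11 rotations (rotation i = S[i:]+S[:i]):
  rot[0] = eaadbbbacb$
  rot[1] = aadbbbacb$e
  rot[2] = adbbbacb$ea
  rot[3] = dbbbacb$eaa
  rot[4] = bbbacb$eaad
  rot[5] = bbacb$eaadb
  rot[6] = bacb$eaadbb
  rot[7] = acb$eaadbbb
  rot[8] = cb$eaadbbba
  rot[9] = b$eaadbbbac
  rot[10] = $eaadbbbacb
Sorted (with $ < everything):
  sorted[0] = $eaadbbbacb
  sorted[1] = aadbbbacb$e
  sorted[2] = acb$eaadbbb
  sorted[3] = adbbbacb$ea
  sorted[4] = b$eaadbbbac
  sorted[5] = bacb$eaadbb
  sorted[6] = bbacb$eaadb
  sorted[7] = bbbacb$eaad
  sorted[8] = cb$eaadbbba
  sorted[9] = dbbbacb$eaa
  sorted[10] = eaadbbbacb$
sorted[6] = bbacb$eaadb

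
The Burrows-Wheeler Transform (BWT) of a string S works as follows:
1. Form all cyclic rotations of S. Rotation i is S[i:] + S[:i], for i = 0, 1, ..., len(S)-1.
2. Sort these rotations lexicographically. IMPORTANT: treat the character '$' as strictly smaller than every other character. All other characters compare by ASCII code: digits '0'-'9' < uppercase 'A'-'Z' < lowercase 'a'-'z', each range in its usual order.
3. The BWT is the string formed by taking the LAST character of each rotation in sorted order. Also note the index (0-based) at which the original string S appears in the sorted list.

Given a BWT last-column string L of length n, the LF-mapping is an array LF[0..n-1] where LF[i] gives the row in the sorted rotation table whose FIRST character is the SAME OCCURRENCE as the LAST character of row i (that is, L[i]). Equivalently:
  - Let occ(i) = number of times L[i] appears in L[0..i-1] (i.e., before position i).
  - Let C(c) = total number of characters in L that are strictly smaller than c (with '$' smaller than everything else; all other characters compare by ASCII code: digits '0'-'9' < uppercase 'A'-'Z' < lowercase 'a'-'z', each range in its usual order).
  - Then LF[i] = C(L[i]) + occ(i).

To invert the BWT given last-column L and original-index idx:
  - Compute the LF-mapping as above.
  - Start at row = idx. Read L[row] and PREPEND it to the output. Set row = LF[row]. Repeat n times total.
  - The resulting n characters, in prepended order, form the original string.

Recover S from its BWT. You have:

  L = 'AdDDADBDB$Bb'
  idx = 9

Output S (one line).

LF mapping: 1 11 6 7 2 8 3 9 4 0 5 10
Walk LF starting at row 9, prepending L[row]:
  step 1: row=9, L[9]='$', prepend. Next row=LF[9]=0
  step 2: row=0, L[0]='A', prepend. Next row=LF[0]=1
  step 3: row=1, L[1]='d', prepend. Next row=LF[1]=11
  step 4: row=11, L[11]='b', prepend. Next row=LF[11]=10
  step 5: row=10, L[10]='B', prepend. Next row=LF[10]=5
  step 6: row=5, L[5]='D', prepend. Next row=LF[5]=8
  step 7: row=8, L[8]='B', prepend. Next row=LF[8]=4
  step 8: row=4, L[4]='A', prepend. Next row=LF[4]=2
  step 9: row=2, L[2]='D', prepend. Next row=LF[2]=6
  step 10: row=6, L[6]='B', prepend. Next row=LF[6]=3
  step 11: row=3, L[3]='D', prepend. Next row=LF[3]=7
  step 12: row=7, L[7]='D', prepend. Next row=LF[7]=9
Reversed output: DDBDABDBbdA$

Answer: DDBDABDBbdA$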